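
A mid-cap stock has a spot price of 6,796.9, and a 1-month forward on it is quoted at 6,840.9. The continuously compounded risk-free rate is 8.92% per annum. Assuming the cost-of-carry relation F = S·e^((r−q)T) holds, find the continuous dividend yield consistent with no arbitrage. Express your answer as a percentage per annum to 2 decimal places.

From F = S·e^((r−q)T): (r − q) = ln(F/S)/T
ln(6840.9/6796.9) = ln(1.006474) = 0.006453
(r − q) = 0.006453 / (1/12) = 0.077436
q = r − ln(F/S)/T = 0.0892 − 0.077436 = 0.011764
q = 1.18%

1.18%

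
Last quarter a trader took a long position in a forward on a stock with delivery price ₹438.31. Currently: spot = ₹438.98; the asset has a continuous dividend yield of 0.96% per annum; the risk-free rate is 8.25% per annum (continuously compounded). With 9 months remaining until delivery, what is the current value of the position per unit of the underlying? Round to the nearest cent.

Current fair forward for the remaining 9 months: F = S·e^((r − q)·T), (r − q) = 0.0825 − 0.0096 = 0.0729
F = 438.98 · e^(0.0729 × 9/12) = 438.98 × 1.056197 = 463.6494
Value of long forward = (F − K)·e^(−rT) = (463.6494 − 438.31) · e^(−0.0825·9/12)
= 25.3394 × 0.940000 = 23.82

₹23.82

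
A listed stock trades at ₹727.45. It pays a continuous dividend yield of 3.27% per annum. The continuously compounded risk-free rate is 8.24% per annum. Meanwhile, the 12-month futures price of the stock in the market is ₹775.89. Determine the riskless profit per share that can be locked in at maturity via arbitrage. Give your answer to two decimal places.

Fair futures: F* = S·e^(carry·T), with carry = (r − q) = 0.0824 − 0.0327 = 0.0497
F* = 727.45 · e^(0.0497 × 12/12) = 727.45 · e^0.049700 = 727.45 × 1.050956 = ₹764.5179
Market ₹775.89 > fair ₹764.5179: forward overpriced → cash-and-carry (buy spot, short the forward).
At maturity, profit = |F_mkt − F*| = |775.89 − 764.5179| = ₹11.37 per share

₹11.37 per share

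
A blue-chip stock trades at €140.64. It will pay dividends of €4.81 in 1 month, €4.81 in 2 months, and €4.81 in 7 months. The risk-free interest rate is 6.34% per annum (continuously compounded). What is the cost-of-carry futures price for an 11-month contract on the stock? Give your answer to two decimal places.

€134.03

PV(dividends) I = 4.81·e^(−0.0634·1/12) + 4.81·e^(−0.0634·2/12) + 4.81·e^(−0.0634·7/12)
I = 4.7847 + 4.7594 + 4.6354 = 14.1795
F = (S − I)·e^(rT) = (140.64 − 14.1795) · e^(0.0634·11/12)
= 126.4605 · e^0.058117 = 126.4605 × 1.059839 = €134.03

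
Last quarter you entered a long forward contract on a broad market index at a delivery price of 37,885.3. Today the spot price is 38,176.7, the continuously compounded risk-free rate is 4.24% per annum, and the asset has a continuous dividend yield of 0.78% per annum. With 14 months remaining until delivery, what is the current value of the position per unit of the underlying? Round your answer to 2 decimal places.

Current fair forward for the remaining 14 months: F = S·e^((r − q)·T), (r − q) = 0.0424 − 0.0078 = 0.0346
F = 38176.7 · e^(0.0346 × 14/12) = 38176.7 × 1.04119247 = 39749.2926
Value of long forward = (F − K)·e^(−rT) = (39749.2926 − 37885.3) · e^(−0.0424·14/12)
= 1863.9926 × 0.95173688 = 1774.03

1774.03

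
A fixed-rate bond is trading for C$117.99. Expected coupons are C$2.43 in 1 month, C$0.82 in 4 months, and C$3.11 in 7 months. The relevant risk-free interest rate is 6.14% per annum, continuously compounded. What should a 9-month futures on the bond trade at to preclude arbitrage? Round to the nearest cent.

PV(coupons) I = 2.43·e^(−0.0614·1/12) + 0.82·e^(−0.0614·4/12) + 3.11·e^(−0.0614·7/12)
I = 2.4176 + 0.8034 + 3.0006 = 6.2216
F = (S − I)·e^(rT) = (117.99 − 6.2216) · e^(0.0614·9/12)
= 111.7684 · e^0.046050 = 111.7684 × 1.047127 = C$117.04

C$117.04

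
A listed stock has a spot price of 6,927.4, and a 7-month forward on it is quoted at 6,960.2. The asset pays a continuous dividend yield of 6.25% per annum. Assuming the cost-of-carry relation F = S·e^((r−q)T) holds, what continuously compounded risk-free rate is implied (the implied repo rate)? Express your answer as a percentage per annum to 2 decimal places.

From F = S·e^((r−q)T): (r − q) = ln(F/S)/T
ln(6960.2/6927.4) = ln(1.004735) = 0.004724
(r − q) = 0.004724 / (7/12) = 0.008098
r = ln(F/S)/T + q = 0.008098 + 0.0625 = 0.070598
r = 7.06%

7.06%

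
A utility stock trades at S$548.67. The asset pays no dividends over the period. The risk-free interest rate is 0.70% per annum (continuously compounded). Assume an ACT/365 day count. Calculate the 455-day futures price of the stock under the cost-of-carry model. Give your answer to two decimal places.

S$553.48

F = S·e^(rT) = 548.67 · e^(0.0070 × 455/365)
= 548.67 · e^0.008726 = 548.67 × 1.008764
F = S$553.48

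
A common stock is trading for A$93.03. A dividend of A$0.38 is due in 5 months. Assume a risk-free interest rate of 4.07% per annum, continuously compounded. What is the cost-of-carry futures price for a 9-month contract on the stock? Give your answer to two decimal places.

A$95.53

PV(dividends) I = 0.38·e^(−0.0407·5/12)
I = 0.3736
F = (S − I)·e^(rT) = (93.03 − 0.3736) · e^(0.0407·9/12)
= 92.6564 · e^0.030525 = 92.6564 × 1.030996 = A$95.53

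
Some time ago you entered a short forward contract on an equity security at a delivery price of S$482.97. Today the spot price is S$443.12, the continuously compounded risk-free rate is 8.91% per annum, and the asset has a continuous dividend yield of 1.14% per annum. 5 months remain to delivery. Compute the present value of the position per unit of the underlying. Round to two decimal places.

Current fair forward for the remaining 5 months: F = S·e^((r − q)·T), (r − q) = 0.0891 − 0.0114 = 0.0777
F = 443.12 · e^(0.0777 × 5/12) = 443.12 × 1.032905 = 457.7009
Value of long forward = (F − K)·e^(−rT) = (457.7009 − 482.97) · e^(−0.0891·5/12)
= -25.2691 × 0.963556 = -24.35
Short position value = −(long value) = S$24.35

S$24.35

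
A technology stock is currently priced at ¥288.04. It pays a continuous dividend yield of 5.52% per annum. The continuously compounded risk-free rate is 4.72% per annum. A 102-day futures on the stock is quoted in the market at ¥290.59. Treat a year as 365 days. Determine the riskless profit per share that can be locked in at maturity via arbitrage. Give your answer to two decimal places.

¥3.19 per share

Fair futures: F* = S·e^(carry·T), with carry = (r − q) = 0.0472 − 0.0552 = -0.0080
F* = 288.04 · e^(-0.0080 × 102/365) = 288.04 · e^-0.002236 = 288.04 × 0.997766 = ¥287.3965
Market ¥290.59 > fair ¥287.3965: forward overpriced → cash-and-carry (buy spot, short the forward).
At maturity, profit = |F_mkt − F*| = |290.59 − 287.3965| = ¥3.19 per share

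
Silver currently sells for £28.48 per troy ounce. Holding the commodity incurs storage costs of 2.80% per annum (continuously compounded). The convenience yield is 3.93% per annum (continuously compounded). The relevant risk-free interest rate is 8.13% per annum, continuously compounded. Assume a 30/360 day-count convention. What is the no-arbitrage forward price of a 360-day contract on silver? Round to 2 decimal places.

£30.55 per troy ounce

Net carry = r + u − y = 0.0813 + 0.0280 − 0.0393 = 0.0700
F = S·e^((r+u−y)T) = 28.48 · e^(0.0700 × 360/360) = 28.48 · e^0.070000
= 28.48 × 1.072508 = £30.55 per troy ounce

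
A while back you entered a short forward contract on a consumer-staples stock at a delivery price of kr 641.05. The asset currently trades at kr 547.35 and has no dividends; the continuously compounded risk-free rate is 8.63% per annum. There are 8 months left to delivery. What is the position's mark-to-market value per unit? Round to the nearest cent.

Current fair forward for the remaining 8 months: F = S·e^(r·T), r = 0.0863
F = 547.35 · e^(0.0863 × 8/12) = 547.35 × 1.059221 = 579.7646
Value of long forward = (F − K)·e^(−rT) = (579.7646 − 641.05) · e^(−0.0863·8/12)
= -61.2854 × 0.944090 = -57.86
Short position value = −(long value) = kr 57.86

kr 57.86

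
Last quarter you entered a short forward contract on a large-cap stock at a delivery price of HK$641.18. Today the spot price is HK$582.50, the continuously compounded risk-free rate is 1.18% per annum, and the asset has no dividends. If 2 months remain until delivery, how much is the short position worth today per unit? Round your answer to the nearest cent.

Current fair forward for the remaining 2 months: F = S·e^(r·T), r = 0.0118
F = 582.50 · e^(0.0118 × 2/12) = 582.50 × 1.001969 = 583.6469
Value of long forward = (F − K)·e^(−rT) = (583.6469 − 641.18) · e^(−0.0118·2/12)
= -57.5331 × 0.998035 = -57.42
Short position value = −(long value) = HK$57.42

HK$57.42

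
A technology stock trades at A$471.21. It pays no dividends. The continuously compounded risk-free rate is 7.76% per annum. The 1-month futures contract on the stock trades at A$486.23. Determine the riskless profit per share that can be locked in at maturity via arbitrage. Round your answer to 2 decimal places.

A$11.96 per share

Fair futures: F* = S·e^(carry·T), with carry = r = 0.0776
F* = 471.21 · e^(0.0776 × 1/12) = 471.21 · e^0.006467 = 471.21 × 1.006488 = A$474.2672
Market A$486.23 > fair A$474.2672: forward overpriced → cash-and-carry (buy spot, short the forward).
At maturity, profit = |F_mkt − F*| = |486.23 − 474.2672| = A$11.96 per share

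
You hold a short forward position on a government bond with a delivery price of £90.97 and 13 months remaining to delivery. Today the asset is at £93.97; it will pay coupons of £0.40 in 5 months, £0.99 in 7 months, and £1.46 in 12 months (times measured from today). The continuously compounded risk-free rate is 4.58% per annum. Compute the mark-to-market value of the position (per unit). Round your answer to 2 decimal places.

PV(remaining coupons) I = 0.40·e^(−0.0458·5/12) + 0.99·e^(−0.0458·7/12) + 1.46·e^(−0.0458·12/12) = 2.7510
Current forward F = (S − I)·e^(rT) = (93.97 − 2.7510)·e^(0.0458·13/12) = 91.2190 × 1.050868 = 95.8591
Value (long) = (F − K)·e^(−rT) = (95.8591 − 90.97) × 0.951594 = 4.6524
Short position value = −(long value) = -£4.65

-£4.65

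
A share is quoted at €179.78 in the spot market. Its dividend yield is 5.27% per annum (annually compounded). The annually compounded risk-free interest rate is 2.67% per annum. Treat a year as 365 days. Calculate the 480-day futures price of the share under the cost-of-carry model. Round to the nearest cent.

F = S · (1+r)^T / (1+q)^T
= 179.78 × 1.035259 / 1.069873 = 179.78 × 0.967647
F = €173.96

€173.96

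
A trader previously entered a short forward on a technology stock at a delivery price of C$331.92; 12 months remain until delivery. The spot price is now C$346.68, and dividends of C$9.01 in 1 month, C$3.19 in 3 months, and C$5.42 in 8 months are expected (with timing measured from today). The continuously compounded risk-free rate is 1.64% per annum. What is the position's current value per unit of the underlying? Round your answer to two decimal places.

-C$2.62

PV(remaining dividends) I = 9.01·e^(−0.0164·1/12) + 3.19·e^(−0.0164·3/12) + 5.42·e^(−0.0164·8/12) = 17.5357
Current forward F = (S − I)·e^(rT) = (346.68 − 17.5357)·e^(0.0164·12/12) = 329.1443 × 1.016535 = 334.5867
Value (long) = (F − K)·e^(−rT) = (334.5867 − 331.92) × 0.983734 = 2.6233
Short position value = −(long value) = -C$2.62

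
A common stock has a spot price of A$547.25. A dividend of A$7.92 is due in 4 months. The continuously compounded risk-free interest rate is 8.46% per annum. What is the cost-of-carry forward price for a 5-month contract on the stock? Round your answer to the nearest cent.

PV(dividends) I = 7.92·e^(−0.0846·4/12)
I = 7.6998
F = (S − I)·e^(rT) = (547.25 − 7.6998) · e^(0.0846·5/12)
= 539.5502 · e^0.035250 = 539.5502 × 1.035879 = A$558.91

A$558.91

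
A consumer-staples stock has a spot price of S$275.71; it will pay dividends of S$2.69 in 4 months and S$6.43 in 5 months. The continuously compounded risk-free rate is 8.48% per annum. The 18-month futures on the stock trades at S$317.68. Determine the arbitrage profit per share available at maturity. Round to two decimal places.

S$14.59 per share

PV(dividends) I = 2.69·e^(−0.0848·4/12) + 6.43·e^(−0.0848·5/12) = 8.8218
Fair futures F* = (S − I)·e^(rT) = (275.71 − 8.8218)·e^0.127200 = 266.8882 × 1.135644 = 303.0900
Market S$317.68 > fair 303.0900: forward overpriced → cash-and-carry (borrow at r, buy the stock and collect the dividends, short the forward).
Profit at T = |F_mkt − F*| = |317.68 − 303.0900| = S$14.59 per share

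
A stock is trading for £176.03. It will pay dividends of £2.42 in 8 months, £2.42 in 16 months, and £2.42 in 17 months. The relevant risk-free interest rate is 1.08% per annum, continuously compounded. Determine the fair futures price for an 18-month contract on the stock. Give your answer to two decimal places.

£171.62

PV(dividends) I = 2.42·e^(−0.0108·8/12) + 2.42·e^(−0.0108·16/12) + 2.42·e^(−0.0108·17/12)
I = 2.4026 + 2.3854 + 2.3833 = 7.1713
F = (S − I)·e^(rT) = (176.03 − 7.1713) · e^(0.0108·18/12)
= 168.8587 · e^0.016200 = 168.8587 × 1.016332 = £171.62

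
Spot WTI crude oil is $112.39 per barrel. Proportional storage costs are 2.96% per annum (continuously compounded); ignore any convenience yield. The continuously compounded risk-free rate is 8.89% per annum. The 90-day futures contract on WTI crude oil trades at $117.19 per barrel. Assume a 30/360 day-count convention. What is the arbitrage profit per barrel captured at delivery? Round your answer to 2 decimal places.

Fair futures: F* = S·e^(carry·T), with carry = (r + u) = 0.0889 + 0.0296 = 0.1185
F* = 112.39 · e^(0.1185 × 90/360) = 112.39 · e^0.029625 = 112.39 × 1.030068 = $115.7693
Market $117.19 > fair $115.7693: forward overpriced → cash-and-carry (buy spot, short the forward).
At maturity, profit = |F_mkt − F*| = |117.19 − 115.7693| = $1.42 per barrel

$1.42 per barrel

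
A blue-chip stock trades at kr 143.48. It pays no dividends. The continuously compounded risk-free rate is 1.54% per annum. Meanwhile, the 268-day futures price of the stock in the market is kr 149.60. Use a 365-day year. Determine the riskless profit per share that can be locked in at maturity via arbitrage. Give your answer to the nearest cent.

Fair futures: F* = S·e^(carry·T), with carry = r = 0.0154
F* = 143.48 · e^(0.0154 × 268/365) = 143.48 · e^0.011307 = 143.48 × 1.011371 = kr 145.1115
Market kr 149.60 > fair kr 145.1115: forward overpriced → cash-and-carry (buy spot, short the forward).
At maturity, profit = |F_mkt − F*| = |149.60 − 145.1115| = kr 4.49 per share

kr 4.49 per share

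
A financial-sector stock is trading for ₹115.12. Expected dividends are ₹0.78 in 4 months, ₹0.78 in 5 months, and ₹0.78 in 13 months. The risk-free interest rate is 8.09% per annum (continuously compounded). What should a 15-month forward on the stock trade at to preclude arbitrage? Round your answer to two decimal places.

PV(dividends) I = 0.78·e^(−0.0809·4/12) + 0.78·e^(−0.0809·5/12) + 0.78·e^(−0.0809·13/12)
I = 0.7592 + 0.7541 + 0.7145 = 2.2278
F = (S − I)·e^(rT) = (115.12 − 2.2278) · e^(0.0809·15/12)
= 112.8922 · e^0.101125 = 112.8922 × 1.106415 = ₹124.91

₹124.91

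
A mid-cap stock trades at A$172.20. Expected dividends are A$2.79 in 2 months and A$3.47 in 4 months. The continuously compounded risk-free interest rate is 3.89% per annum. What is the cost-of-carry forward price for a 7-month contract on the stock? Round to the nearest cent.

PV(dividends) I = 2.79·e^(−0.0389·2/12) + 3.47·e^(−0.0389·4/12)
I = 2.7720 + 3.4253 = 6.1973
F = (S − I)·e^(rT) = (172.20 − 6.1973) · e^(0.0389·7/12)
= 166.0027 · e^0.022692 = 166.0027 × 1.022951 = A$169.81

A$169.81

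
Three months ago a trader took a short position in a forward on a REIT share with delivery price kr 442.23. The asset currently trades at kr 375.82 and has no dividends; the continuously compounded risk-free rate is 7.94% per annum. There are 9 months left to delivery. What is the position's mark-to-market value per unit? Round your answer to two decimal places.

Current fair forward for the remaining 9 months: F = S·e^(r·T), r = 0.0794
F = 375.82 · e^(0.0794 × 9/12) = 375.82 × 1.061359 = 398.8799
Value of long forward = (F − K)·e^(−rT) = (398.8799 − 442.23) · e^(−0.0794·9/12)
= -43.3501 × 0.942188 = -40.84
Short position value = −(long value) = kr 40.84

kr 40.84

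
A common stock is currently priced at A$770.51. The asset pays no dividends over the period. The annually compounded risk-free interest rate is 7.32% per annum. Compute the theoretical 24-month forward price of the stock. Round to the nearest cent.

F = S · (1+r)^T
= 770.51 × 1.151758
F = A$887.44

A$887.44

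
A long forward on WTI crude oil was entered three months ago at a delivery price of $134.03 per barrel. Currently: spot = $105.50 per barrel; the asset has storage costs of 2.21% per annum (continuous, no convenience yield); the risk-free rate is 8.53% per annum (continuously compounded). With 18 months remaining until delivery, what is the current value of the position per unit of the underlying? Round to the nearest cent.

-$8.88 per barrel

Current fair forward for the remaining 18 months: F = S·e^((r + u)·T), (r + u) = 0.0853 + 0.0221 = 0.1074
F = 105.50 · e^(0.1074 × 18/12) = 105.50 × 1.174802 = 123.9416
Value of long forward = (F − K)·e^(−rT) = (123.9416 − 134.03) · e^(−0.0853·18/12)
= -10.0884 × 0.879897 = -8.88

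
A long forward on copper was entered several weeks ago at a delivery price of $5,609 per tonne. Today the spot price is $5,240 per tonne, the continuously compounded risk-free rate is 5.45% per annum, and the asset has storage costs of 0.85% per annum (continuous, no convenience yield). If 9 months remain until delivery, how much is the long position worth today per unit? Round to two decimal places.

-$110.84 per tonne

Current fair forward for the remaining 9 months: F = S·e^((r + u)·T), (r + u) = 0.0545 + 0.0085 = 0.0630
F = 5240 · e^(0.0630 × 9/12) = 5240 × 1.04838407 = 5493.5325
Value of long forward = (F − K)·e^(−rT) = (5493.5325 − 5609) · e^(−0.0545·9/12)
= -115.4675 × 0.95994912 = -110.84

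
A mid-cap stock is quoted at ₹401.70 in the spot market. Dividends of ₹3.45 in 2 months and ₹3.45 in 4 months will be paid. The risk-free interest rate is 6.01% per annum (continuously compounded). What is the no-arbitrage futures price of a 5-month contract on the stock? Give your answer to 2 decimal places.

PV(dividends) I = 3.45·e^(−0.0601·2/12) + 3.45·e^(−0.0601·4/12)
I = 3.4156 + 3.3816 = 6.7972
F = (S − I)·e^(rT) = (401.70 − 6.7972) · e^(0.0601·5/12)
= 394.9028 · e^0.025042 = 394.9028 × 1.025358 = ₹404.92

₹404.92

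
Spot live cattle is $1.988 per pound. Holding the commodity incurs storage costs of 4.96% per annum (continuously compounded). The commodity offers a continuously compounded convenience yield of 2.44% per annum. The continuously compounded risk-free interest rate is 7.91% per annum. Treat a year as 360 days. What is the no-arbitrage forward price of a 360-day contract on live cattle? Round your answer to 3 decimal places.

Net carry = r + u − y = 0.0791 + 0.0496 − 0.0244 = 0.1043
F = S·e^((r+u−y)T) = 1.988 · e^(0.1043 × 360/360) = 1.988 · e^0.104300
= 1.988 × 1.109933 = $2.207 per pound

$2.207 per pound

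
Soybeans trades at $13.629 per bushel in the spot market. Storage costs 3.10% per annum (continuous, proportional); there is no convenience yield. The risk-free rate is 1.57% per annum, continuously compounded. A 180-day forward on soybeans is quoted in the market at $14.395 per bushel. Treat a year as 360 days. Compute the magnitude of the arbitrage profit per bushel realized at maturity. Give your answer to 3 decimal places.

Fair forward: F* = S·e^(carry·T), with carry = (r + u) = 0.0157 + 0.0310 = 0.0467
F* = 13.629 · e^(0.0467 × 180/360) = 13.629 · e^0.023350 = 13.629 × 1.023625 = $13.9510
Market $14.395 > fair $13.9510: forward overpriced → cash-and-carry (buy spot, short the forward).
At maturity, profit = |F_mkt − F*| = |14.395 − 13.9510| = $0.444 per bushel

$0.444 per bushel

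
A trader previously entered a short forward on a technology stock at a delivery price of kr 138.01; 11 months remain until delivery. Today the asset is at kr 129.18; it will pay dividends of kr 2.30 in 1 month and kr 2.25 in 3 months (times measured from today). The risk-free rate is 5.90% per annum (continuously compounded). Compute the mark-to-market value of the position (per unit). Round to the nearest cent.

PV(remaining dividends) I = 2.30·e^(−0.0590·1/12) + 2.25·e^(−0.0590·3/12) = 4.5058
Current forward F = (S − I)·e^(rT) = (129.18 − 4.5058)·e^(0.0590·11/12) = 124.6742 × 1.055573 = 131.6027
Value (long) = (F − K)·e^(−rT) = (131.6027 − 138.01) × 0.947353 = -6.0700
Short position value = −(long value) = kr 6.07

kr 6.07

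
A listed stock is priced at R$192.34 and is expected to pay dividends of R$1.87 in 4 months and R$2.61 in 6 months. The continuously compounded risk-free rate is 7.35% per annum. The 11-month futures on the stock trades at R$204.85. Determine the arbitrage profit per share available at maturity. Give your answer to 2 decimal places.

R$3.75 per share

PV(dividends) I = 1.87·e^(−0.0735·4/12) + 2.61·e^(−0.0735·6/12) = 4.3406
Fair futures F* = (S − I)·e^(rT) = (192.34 − 4.3406)·e^0.067375 = 187.9994 × 1.069697 = 201.1024
Market R$204.85 > fair 201.1024: forward overpriced → cash-and-carry (borrow at r, buy the stock and collect the dividends, short the forward).
Profit at T = |F_mkt − F*| = |204.85 − 201.1024| = R$3.75 per share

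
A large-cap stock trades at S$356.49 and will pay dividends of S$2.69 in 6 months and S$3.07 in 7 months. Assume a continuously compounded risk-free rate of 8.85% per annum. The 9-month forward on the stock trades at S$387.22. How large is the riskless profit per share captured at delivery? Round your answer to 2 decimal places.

PV(dividends) I = 2.69·e^(−0.0885·6/12) + 3.07·e^(−0.0885·7/12) = 5.4891
Fair forward F* = (S − I)·e^(rT) = (356.49 − 5.4891)·e^0.066375 = 351.0009 × 1.068627 = 375.0890
Market S$387.22 > fair 375.0890: forward overpriced → cash-and-carry (borrow at r, buy the stock and collect the dividends, short the forward).
Profit at T = |F_mkt − F*| = |387.22 − 375.0890| = S$12.13 per share

S$12.13 per share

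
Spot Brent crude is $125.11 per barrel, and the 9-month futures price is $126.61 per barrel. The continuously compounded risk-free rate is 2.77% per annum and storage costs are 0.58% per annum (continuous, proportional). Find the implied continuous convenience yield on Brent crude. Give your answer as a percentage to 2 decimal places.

F = S·e^((r+u−y)T) ⇒ (r+u−y) = ln(F/S)/T
ln(126.61/125.11) = 0.011918; /T ⇒ 0.015891
y = r + u − ln(F/S)/T = 0.0277 + 0.0058 − 0.015891 = 0.017609
y = 1.76%

1.76%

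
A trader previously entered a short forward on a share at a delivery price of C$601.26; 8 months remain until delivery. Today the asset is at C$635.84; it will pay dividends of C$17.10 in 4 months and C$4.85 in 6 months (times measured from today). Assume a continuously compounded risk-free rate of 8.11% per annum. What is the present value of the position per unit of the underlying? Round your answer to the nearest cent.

-C$44.92

PV(remaining dividends) I = 17.10·e^(−0.0811·4/12) + 4.85·e^(−0.0811·6/12) = 21.3012
Current forward F = (S − I)·e^(rT) = (635.84 − 21.3012)·e^(0.0811·8/12) = 614.5388 × 1.055555 = 648.6795
Value (long) = (F − K)·e^(−rT) = (648.6795 − 601.26) × 0.947369 = 44.9238
Short position value = −(long value) = -C$44.92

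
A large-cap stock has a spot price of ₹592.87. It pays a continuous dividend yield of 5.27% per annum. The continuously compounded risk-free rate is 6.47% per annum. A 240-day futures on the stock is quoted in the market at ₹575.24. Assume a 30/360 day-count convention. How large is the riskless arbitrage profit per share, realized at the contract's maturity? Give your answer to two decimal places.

₹22.39 per share

Fair futures: F* = S·e^(carry·T), with carry = (r − q) = 0.0647 − 0.0527 = 0.0120
F* = 592.87 · e^(0.0120 × 240/360) = 592.87 · e^0.008000 = 592.87 × 1.008032 = ₹597.6319
Market ₹575.24 < fair ₹597.6319: forward underpriced → reverse cash-and-carry (short spot, go long the forward).
At maturity, profit = |F_mkt − F*| = |575.24 − 597.6319| = ₹22.39 per share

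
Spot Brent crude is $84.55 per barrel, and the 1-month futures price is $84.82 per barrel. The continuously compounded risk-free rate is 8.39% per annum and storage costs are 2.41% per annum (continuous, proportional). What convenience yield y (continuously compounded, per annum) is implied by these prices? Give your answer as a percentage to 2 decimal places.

F = S·e^((r+u−y)T) ⇒ (r+u−y) = ln(F/S)/T
ln(84.82/84.55) = 0.003188; /T ⇒ 0.038256
y = r + u − ln(F/S)/T = 0.0839 + 0.0241 − 0.038256 = 0.069744
y = 6.97%

6.97%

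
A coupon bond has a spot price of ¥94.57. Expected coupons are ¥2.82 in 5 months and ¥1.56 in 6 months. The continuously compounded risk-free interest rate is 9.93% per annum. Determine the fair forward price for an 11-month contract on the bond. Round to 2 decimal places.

PV(coupons) I = 2.82·e^(−0.0993·5/12) + 1.56·e^(−0.0993·6/12)
I = 2.7057 + 1.4844 = 4.1901
F = (S − I)·e^(rT) = (94.57 − 4.1901) · e^(0.0993·11/12)
= 90.3799 · e^0.091025 = 90.3799 × 1.095296 = ¥98.99

¥98.99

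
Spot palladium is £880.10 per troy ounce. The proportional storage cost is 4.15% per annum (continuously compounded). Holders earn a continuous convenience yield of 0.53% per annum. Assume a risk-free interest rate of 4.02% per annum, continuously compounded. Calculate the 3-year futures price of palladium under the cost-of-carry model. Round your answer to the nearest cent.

£1,106.81 per troy ounce

Net carry = r + u − y = 0.0402 + 0.0415 − 0.0053 = 0.0764
F = S·e^((r+u−y)T) = 880.10 · e^(0.0764 × 3) = 880.10 · e^0.229200
= 880.10 × 1.257594 = £1,106.81 per troy ounce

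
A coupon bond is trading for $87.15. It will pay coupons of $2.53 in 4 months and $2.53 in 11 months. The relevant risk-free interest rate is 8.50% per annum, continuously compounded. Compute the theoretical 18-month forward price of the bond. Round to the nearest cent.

$93.55

PV(coupons) I = 2.53·e^(−0.0850·4/12) + 2.53·e^(−0.0850·11/12)
I = 2.4593 + 2.3404 = 4.7997
F = (S − I)·e^(rT) = (87.15 − 4.7997) · e^(0.0850·18/12)
= 82.3503 · e^0.127500 = 82.3503 × 1.135985 = $93.55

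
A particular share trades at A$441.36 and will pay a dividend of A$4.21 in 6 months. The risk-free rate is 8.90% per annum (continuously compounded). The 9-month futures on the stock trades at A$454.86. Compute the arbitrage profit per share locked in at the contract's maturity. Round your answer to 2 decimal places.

PV(dividends) I = 4.21·e^(−0.0890·6/12) = 4.0268
Fair futures F* = (S − I)·e^(rT) = (441.36 − 4.0268)·e^0.066750 = 437.3332 × 1.069028 = 467.5214
Market A$454.86 < fair 467.5214: forward underpriced → reverse cash-and-carry (short the stock, invest proceeds at r, pay the dividends, go long the forward).
Profit at T = |F_mkt − F*| = |454.86 − 467.5214| = A$12.66 per share

A$12.66 per share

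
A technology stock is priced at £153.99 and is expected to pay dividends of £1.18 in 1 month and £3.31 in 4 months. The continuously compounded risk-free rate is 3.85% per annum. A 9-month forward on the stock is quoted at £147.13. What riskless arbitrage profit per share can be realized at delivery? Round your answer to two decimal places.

£6.80 per share

PV(dividends) I = 1.18·e^(−0.0385·1/12) + 3.31·e^(−0.0385·4/12) = 4.4440
Fair forward F* = (S − I)·e^(rT) = (153.99 − 4.4440)·e^0.028875 = 149.5460 × 1.029296 = 153.9271
Market £147.13 < fair 153.9271: forward underpriced → reverse cash-and-carry (short the stock, invest proceeds at r, pay the dividends, go long the forward).
Profit at T = |F_mkt − F*| = |147.13 − 153.9271| = £6.80 per share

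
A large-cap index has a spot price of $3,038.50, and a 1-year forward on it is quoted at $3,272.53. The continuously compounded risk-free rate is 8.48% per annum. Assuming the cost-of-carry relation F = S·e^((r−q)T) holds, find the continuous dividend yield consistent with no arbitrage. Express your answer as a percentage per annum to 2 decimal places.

1.06%

From F = S·e^((r−q)T): (r − q) = ln(F/S)/T
ln(3272.53/3038.50) = ln(1.077022) = 0.074200
(r − q) = 0.074200 / (1) = 0.074200
q = r − ln(F/S)/T = 0.0848 − 0.074200 = 0.010600
q = 1.06%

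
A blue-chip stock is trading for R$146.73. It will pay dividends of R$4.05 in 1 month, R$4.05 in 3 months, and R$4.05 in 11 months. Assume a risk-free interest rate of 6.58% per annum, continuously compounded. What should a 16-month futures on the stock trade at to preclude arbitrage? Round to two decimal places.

PV(dividends) I = 4.05·e^(−0.0658·1/12) + 4.05·e^(−0.0658·3/12) + 4.05·e^(−0.0658·11/12)
I = 4.0279 + 3.9839 + 3.8129 = 11.8247
F = (S − I)·e^(rT) = (146.73 − 11.8247) · e^(0.0658·16/12)
= 134.9053 · e^0.087733 = 134.9053 × 1.091697 = R$147.28

R$147.28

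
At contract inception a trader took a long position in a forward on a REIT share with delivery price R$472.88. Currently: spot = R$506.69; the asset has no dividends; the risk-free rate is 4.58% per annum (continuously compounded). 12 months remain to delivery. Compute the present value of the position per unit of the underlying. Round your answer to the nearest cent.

Current fair forward for the remaining 12 months: F = S·e^(r·T), r = 0.0458
F = 506.69 · e^(0.0458 × 12/12) = 506.69 × 1.046865 = 530.4360
Value of long forward = (F − K)·e^(−rT) = (530.4360 − 472.88) · e^(−0.0458·12/12)
= 57.5560 × 0.955233 = 54.98

R$54.98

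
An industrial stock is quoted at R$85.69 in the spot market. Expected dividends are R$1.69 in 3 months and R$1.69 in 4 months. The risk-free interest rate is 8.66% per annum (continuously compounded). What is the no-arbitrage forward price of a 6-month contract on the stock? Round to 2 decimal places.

PV(dividends) I = 1.69·e^(−0.0866·3/12) + 1.69·e^(−0.0866·4/12)
I = 1.6538 + 1.6419 = 3.2957
F = (S − I)·e^(rT) = (85.69 − 3.2957) · e^(0.0866·6/12)
= 82.3943 · e^0.043300 = 82.3943 × 1.044251 = R$86.04

R$86.04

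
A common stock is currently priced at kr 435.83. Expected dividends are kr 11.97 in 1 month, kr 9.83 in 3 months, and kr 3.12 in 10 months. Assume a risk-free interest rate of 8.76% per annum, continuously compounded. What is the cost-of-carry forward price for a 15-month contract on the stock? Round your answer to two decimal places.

PV(dividends) I = 11.97·e^(−0.0876·1/12) + 9.83·e^(−0.0876·3/12) + 3.12·e^(−0.0876·10/12)
I = 11.8829 + 9.6171 + 2.9004 = 24.4004
F = (S − I)·e^(rT) = (435.83 − 24.4004) · e^(0.0876·15/12)
= 411.4296 · e^0.109500 = 411.4296 × 1.115720 = kr 459.04

kr 459.04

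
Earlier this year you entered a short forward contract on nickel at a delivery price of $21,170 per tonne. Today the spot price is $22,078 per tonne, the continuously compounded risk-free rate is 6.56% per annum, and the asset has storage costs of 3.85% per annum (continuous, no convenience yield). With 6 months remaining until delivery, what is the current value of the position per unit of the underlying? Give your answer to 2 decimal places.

-$2020.23 per tonne

Current fair forward for the remaining 6 months: F = S·e^((r + u)·T), (r + u) = 0.0656 + 0.0385 = 0.1041
F = 22078 · e^(0.1041 × 6/12) = 22078 × 1.05342841 = 23257.5924
Value of long forward = (F − K)·e^(−rT) = (23257.5924 − 21170) · e^(−0.0656·6/12)
= 2087.5924 × 0.96773209 = 2020.23
Short position value = −(long value) = -$2020.23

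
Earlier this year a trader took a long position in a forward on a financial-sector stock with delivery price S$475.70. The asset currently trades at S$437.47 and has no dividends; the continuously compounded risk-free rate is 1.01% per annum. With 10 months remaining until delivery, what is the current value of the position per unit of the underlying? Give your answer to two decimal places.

-S$34.24

Current fair forward for the remaining 10 months: F = S·e^(r·T), r = 0.0101
F = 437.47 · e^(0.0101 × 10/12) = 437.47 × 1.008452 = 441.1675
Value of long forward = (F − K)·e^(−rT) = (441.1675 − 475.70) · e^(−0.0101·10/12)
= -34.5325 × 0.991619 = -34.24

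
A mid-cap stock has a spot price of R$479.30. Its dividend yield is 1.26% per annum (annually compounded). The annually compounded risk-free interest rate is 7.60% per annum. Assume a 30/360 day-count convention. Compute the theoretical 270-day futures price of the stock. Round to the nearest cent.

F = S · (1+r)^T / (1+q)^T
= 479.30 × 1.056475 / 1.009435 = 479.30 × 1.046600
F = R$501.64

R$501.64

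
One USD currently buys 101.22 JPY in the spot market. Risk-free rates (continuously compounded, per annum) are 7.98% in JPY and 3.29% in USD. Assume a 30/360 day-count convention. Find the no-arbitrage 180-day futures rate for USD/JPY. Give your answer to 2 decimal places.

103.62

F = S·e^((r_JPY − r_USD)T) = 101.22 · e^((0.0798 − 0.0329) × 180/360)
= 101.22 · e^0.023450 = 101.22 × 1.023727
F = 103.62 JPY per USD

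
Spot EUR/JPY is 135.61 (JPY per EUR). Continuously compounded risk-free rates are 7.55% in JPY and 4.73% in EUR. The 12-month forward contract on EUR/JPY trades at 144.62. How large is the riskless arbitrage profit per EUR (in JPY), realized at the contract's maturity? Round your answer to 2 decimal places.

5.13 per EUR (in JPY)

Fair forward: F* = S·e^(carry·T), with carry = (r_JPY − r_EUR) = 0.0755 − 0.0473 = 0.0282
F* = 135.61 · e^(0.0282 × 12/12) = 135.61 · e^0.028200 = 135.61 × 1.028601 = 139.4886
Market 144.62 > fair 139.4886: forward overpriced → cash-and-carry (buy spot, short the forward).
At maturity, profit = |F_mkt − F*| = |144.62 − 139.4886| = 5.13 per EUR (in JPY)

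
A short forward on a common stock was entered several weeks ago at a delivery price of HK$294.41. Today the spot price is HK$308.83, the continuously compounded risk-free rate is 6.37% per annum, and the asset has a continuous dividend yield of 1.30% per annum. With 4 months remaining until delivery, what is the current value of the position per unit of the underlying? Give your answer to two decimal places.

-HK$19.27

Current fair forward for the remaining 4 months: F = S·e^((r − q)·T), (r − q) = 0.0637 − 0.0130 = 0.0507
F = 308.83 · e^(0.0507 × 4/12) = 308.83 × 1.017044 = 314.0937
Value of long forward = (F − K)·e^(−rT) = (314.0937 − 294.41) · e^(−0.0637·4/12)
= 19.6837 × 0.978991 = 19.27
Short position value = −(long value) = -HK$19.27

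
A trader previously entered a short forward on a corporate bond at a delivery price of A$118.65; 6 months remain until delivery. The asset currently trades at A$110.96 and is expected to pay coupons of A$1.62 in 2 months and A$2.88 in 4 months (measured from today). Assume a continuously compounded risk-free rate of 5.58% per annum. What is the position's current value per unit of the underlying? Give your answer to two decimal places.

A$8.86

PV(remaining coupons) I = 1.62·e^(−0.0558·2/12) + 2.88·e^(−0.0558·4/12) = 4.4319
Current forward F = (S − I)·e^(rT) = (110.96 − 4.4319)·e^(0.0558·6/12) = 106.5281 × 1.028293 = 109.5421
Value (long) = (F − K)·e^(−rT) = (109.5421 − 118.65) × 0.972486 = -8.8573
Short position value = −(long value) = A$8.86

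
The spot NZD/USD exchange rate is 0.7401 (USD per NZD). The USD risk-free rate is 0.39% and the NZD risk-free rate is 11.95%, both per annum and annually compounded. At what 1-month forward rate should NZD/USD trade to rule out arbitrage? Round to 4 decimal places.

By covered interest parity, F = S · (1+r_USD)^T / (1+r_NZD)^T
= 0.7401 × 1.000324 / 1.009451 = 0.7401 × 0.990958
F = 0.7334 USD per NZD

0.7334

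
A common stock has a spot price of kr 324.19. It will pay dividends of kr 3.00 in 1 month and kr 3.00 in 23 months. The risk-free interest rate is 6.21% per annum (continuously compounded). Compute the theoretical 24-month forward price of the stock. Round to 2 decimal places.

kr 360.67

PV(dividends) I = 3.00·e^(−0.0621·1/12) + 3.00·e^(−0.0621·23/12)
I = 2.9845 + 2.6634 = 5.6479
F = (S − I)·e^(rT) = (324.19 − 5.6479) · e^(0.0621·24/12)
= 318.5421 · e^0.124200 = 318.5421 × 1.132242 = kr 360.67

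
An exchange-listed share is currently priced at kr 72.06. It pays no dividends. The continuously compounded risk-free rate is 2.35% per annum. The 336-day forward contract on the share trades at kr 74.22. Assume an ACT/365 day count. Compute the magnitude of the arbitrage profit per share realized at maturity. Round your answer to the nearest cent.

Fair forward: F* = S·e^(carry·T), with carry = r = 0.0235
F* = 72.06 · e^(0.0235 × 336/365) = 72.06 · e^0.021633 = 72.06 × 1.021869 = kr 73.6359
Market kr 74.22 > fair kr 73.6359: forward overpriced → cash-and-carry (buy spot, short the forward).
At maturity, profit = |F_mkt − F*| = |74.22 − 73.6359| = kr 0.58 per share

kr 0.58 per share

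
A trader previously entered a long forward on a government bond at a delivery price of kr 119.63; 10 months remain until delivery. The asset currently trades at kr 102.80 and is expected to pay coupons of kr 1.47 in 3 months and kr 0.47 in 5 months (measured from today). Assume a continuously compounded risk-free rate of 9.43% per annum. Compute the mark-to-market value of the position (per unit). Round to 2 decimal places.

PV(remaining coupons) I = 1.47·e^(−0.0943·3/12) + 0.47·e^(−0.0943·5/12) = 1.8876
Current forward F = (S − I)·e^(rT) = (102.80 − 1.8876)·e^(0.0943·10/12) = 100.9124 × 1.081753 = 109.1623
Value (long) = (F − K)·e^(−rT) = (109.1623 − 119.63) × 0.924425 = -9.6766
Value = -kr 9.68

-kr 9.68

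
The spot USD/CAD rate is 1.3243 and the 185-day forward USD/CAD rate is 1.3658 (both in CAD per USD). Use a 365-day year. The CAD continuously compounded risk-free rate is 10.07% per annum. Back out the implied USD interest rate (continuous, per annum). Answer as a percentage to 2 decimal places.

F = S·e^((r_CAD − r_USD)T) ⇒ r_USD = r_CAD − ln(F/S)/T
ln(1.3658/1.3243) = 0.030856; /(185/365) = 0.060878
r_USD = 0.1007 − 0.060878 = 0.039822
r_USD = 3.98%

3.98%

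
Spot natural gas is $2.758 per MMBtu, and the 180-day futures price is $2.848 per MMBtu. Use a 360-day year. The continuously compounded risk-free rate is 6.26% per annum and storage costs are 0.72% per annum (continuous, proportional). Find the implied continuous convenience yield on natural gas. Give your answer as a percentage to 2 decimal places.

0.56%

F = S·e^((r+u−y)T) ⇒ (r+u−y) = ln(F/S)/T
ln(2.848/2.758) = 0.032111; /T ⇒ 0.064222
y = r + u − ln(F/S)/T = 0.0626 + 0.0072 − 0.064222 = 0.005578
y = 0.56%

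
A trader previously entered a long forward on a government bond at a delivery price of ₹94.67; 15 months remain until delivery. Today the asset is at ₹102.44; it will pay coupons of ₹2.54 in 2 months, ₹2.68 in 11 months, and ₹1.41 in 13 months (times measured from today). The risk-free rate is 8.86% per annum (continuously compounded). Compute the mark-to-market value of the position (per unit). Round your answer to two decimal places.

₹11.44

PV(remaining coupons) I = 2.54·e^(−0.0886·2/12) + 2.68·e^(−0.0886·11/12) + 1.41·e^(−0.0886·13/12) = 6.2547
Current forward F = (S − I)·e^(rT) = (102.44 − 6.2547)·e^(0.0886·15/12) = 96.1853 × 1.117116 = 107.4501
Value (long) = (F − K)·e^(−rT) = (107.4501 − 94.67) × 0.895163 = 11.4403
Value = ₹11.44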